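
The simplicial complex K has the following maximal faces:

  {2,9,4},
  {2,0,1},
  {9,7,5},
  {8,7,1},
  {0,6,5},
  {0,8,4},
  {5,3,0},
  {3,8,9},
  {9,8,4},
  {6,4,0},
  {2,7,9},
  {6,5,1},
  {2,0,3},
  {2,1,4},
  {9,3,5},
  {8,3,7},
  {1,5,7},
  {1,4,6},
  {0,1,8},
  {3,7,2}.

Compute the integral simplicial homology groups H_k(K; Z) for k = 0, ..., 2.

Take the total order 0 < 1 < 2 < 3 < 4 < 5 < 6 < 7 < 8 < 9 on the vertex set. Then K (dimension 2) consists of the simplices:

  0-simplices (10): [0], [1], [2], [3], [4], [5], [6], [7], [8], [9]
  1-simplices (30): (30 of them)
  2-simplices (20): (20 of them)

giving chain groups C_0 ≅ Z^10, C_1 ≅ Z^30, C_2 ≅ Z^20.

Boundary ∂_1: C_1 → C_0 sends each edge [p,q] (with p < q) to q − p.
This gives a 10×30 integer matrix of rank 9; reducing to Smith normal form yields diagonal entries (1,1,1,1,1,1,1,1,1).

The boundary map ∂_2: C_2 → C_1 sends each 2-simplex [p,q,r] to [q,r] − [p,r] + [p,q]. For instance
  ∂[0,4,8] = [4,8] − [0,8] + [0,4],
  ∂[0,4,6] = [4,6] − [0,6] + [0,4].
This gives a 30×20 integer matrix of rank 20; reducing to Smith normal form yields diagonal entries (1,1,1,1,1,1,1,1,1,1,1,1,1,1,1,1,1,1,1,2).

Computing H_k = (kernel of ∂_k) / (image of ∂_{k+1}):

  H_0: rank C_0 − rank ∂_1 = 10 − 9 = 1, and the invariant factors of ∂_1 are all 1, so H_0 = Z.
  H_1: rank ker ∂_1 − rank ∂_2 = (30 − 9) − 20 = 1, and ∂_2 has invariant factor 2 > 1, so H_1 = Z ⊕ Z_2.
  H_2: rank ker ∂_2 − rank ∂_3 = (20 − 20) − 0 = 0, and there is no ∂_3, so H_2 = 0.

H_0 = Z,  H_1 = Z ⊕ Z_2,  H_2 = 0.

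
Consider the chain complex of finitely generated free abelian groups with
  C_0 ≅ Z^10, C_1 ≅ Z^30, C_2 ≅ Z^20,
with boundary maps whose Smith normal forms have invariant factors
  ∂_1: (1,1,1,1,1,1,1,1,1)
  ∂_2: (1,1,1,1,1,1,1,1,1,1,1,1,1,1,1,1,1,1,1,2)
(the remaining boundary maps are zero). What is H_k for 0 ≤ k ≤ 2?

H_0 = Z,  H_1 = Z ⊕ Z_2,  H_2 = 0.

H_0: b_0 = 10 − 0 − 9 = 1; torsion from ∂_1 factors > 1: none. So H_0 = Z.
H_1: b_1 = 30 − 9 − 20 = 1; torsion from ∂_2 factors > 1: [2]. So H_1 = Z ⊕ Z_2.
H_2: b_2 = 20 − 20 − 0 = 0; torsion from ∂_3 factors > 1: none. So H_2 = 0.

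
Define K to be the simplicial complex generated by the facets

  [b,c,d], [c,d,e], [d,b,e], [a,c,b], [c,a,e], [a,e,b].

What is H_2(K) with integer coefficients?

We work with the vertex ordering a < b < c < d < e. The simplices of K, each written with vertices in increasing order, are:

  0-simplices (5): a, b, c, d, e
  1-simplices (9): ab, ac, ae, bc, bd, be, cd, ce, de
  2-simplices (6): abc, abe, ace, bcd, bde, cde

Hence C_0 ≅ Z^5, C_1 ≅ Z^9, C_2 ≅ Z^6.

Boundary ∂_1: C_1 → C_0 sends each edge [p,q] (with p < q) to q − p.
The 5×9 boundary matrix has rank 4 and Smith normal form diag(1,1,1,1).

∂_2: C_2 → C_1 sends each 2-simplex [p,q,r] to [q,r] − [p,r] + [p,q]. For instance
  ∂abc = bc − ac + ab,
  ∂cde = de − ce + cd.
The resulting 9×6 matrix has rank 5, and its Smith normal form has invariant factors (1,1,1,1,1).

Now H_k = ker ∂_k / im ∂_{k+1}, so:

  H_2: rank ker ∂_2 − rank ∂_3 = (6 − 5) − 0 = 1, and there is no ∂_3, so H_2 ≅ Z.

H_2 ≅ Z.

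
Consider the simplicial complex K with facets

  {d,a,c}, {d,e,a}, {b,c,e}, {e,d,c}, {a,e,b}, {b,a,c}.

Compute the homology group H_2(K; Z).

H_2 ≅ Z.

Take the total order a < b < c < d < e on the vertex set. Then K (dimension 2) consists of the simplices:

  0-simplices (5): a, b, c, d, e
  1-simplices (9): ab, ac, ad, ae, bc, be, cd, ce, de
  2-simplices (6): abc, abe, acd, ade, bce, cde

so the chain groups are C_0 ≅ Z^5, C_1 ≅ Z^9, C_2 ≅ Z^6.

Boundary ∂_1: C_1 → C_0 sends each edge [p,q] (with p < q) to q − p.
As a 5×9 matrix over Z this has rank 4, with invariant factors (1,1,1,1).

∂_2: C_2 → C_1 maps a triangle to the signed sum of its edges. For instance
  ∂ade = de − ae + ad,
  ∂abc = bc − ac + ab.
The 9×6 boundary matrix has rank 5 and Smith normal form diag(1,1,1,1,1).

Now H_k = ker ∂_k / im ∂_{k+1}, so:

  H_2: rank ker ∂_2 − rank ∂_3 = (6 − 5) − 0 = 1, and there is no ∂_3, so H_2 = Z.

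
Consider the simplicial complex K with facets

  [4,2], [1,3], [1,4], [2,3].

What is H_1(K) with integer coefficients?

H_1 ≅ Z.

Take the total order 1 < 2 < 3 < 4 on the vertex set. Then K (dimension 1) consists of the simplices:

  0-simplices (4): [1], [2], [3], [4]
  1-simplices (4): [1,3], [1,4], [2,3], [2,4]

giving chain groups C_0 ≅ Z^4, C_1 ≅ Z^4.

Boundary ∂_1: C_1 → C_0 maps an edge to its endpoints' difference, ∂[p,q] = q − p.
The resulting 4×4 matrix has rank 3, and its Smith normal form has invariant factors (1,1,1).

Reading off H_k = ker ∂_k / im ∂_{k+1}:

  H_1: rank ker ∂_1 − rank ∂_2 = (4 − 3) − 0 = 1, and there is no ∂_2, so H_1 = Z.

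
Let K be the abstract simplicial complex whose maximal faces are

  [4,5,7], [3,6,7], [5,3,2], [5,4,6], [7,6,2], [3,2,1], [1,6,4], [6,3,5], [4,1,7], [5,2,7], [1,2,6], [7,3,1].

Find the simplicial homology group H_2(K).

H_2 ≅ 0.

Order the vertices as 1 < 2 < 3 < 4 < 5 < 6 < 7. Listing each simplex with vertices in this order, K has dimension 2 with simplices:

  0-simplices (7): [1], [2], [3], [4], [5], [6], [7]
  1-simplices (18): [1,2], [1,3], [1,4], [1,6], [1,7], [2,3], [2,5], [2,6], [2,7], [3,5], [3,6], [3,7], [4,5], [4,6], [4,7], [5,6], [5,7], [6,7]
  2-simplices (12): [1,2,3], [1,2,6], [1,3,7], [1,4,6], [1,4,7], [2,3,5], [2,5,7], [2,6,7], [3,5,6], [3,6,7], [4,5,6], [4,5,7]

so the chain groups are C_0 ≅ Z^7, C_1 ≅ Z^18, C_2 ≅ Z^12.

Boundary ∂_1: C_1 → C_0 sends each edge [p,q] (with p < q) to q − p. For instance
  ∂[1,2] = [2] − [1].
This gives a 7×18 integer matrix of rank 6; reducing to Smith normal form yields diagonal entries (1,1,1,1,1,1).

∂_2: C_2 → C_1 acts by ∂[p,q,r] = [q,r] − [p,r] + [p,q]. For instance
  ∂[1,4,7] = [4,7] − [1,7] + [1,4],
  ∂[4,5,6] = [5,6] − [4,6] + [4,5].
The resulting 18×12 matrix has rank 12, and its Smith normal form has invariant factors (1,1,1,1,1,1,1,1,1,1,1,2).

Now H_k = ker ∂_k / im ∂_{k+1}, so:

  H_2: rank ker ∂_2 − rank ∂_3 = (12 − 12) − 0 = 0, and there is no ∂_3, so H_2 ≅ 0.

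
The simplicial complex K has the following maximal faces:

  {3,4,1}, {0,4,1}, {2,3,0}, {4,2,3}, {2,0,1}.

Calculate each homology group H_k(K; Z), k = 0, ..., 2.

K has 5 vertices, 10 edges, 5 triangles.
rank ∂_0 = 0, rank ∂_1 = 4 ⇒ b_0 = 5 − 0 − 4 = 1; all invariant factors of ∂_1 are 1 so no torsion. So H_0 = Z.
rank ∂_1 = 4, rank ∂_2 = 5 ⇒ b_1 = 10 − 4 − 5 = 1; all invariant factors of ∂_2 are 1 so no torsion. So H_1 = Z.
rank ∂_2 = 5, rank ∂_3 = 0 ⇒ b_2 = 5 − 5 − 0 = 0. So H_2 = 0.

H_0 = Z,  H_1 = Z,  H_2 = 0.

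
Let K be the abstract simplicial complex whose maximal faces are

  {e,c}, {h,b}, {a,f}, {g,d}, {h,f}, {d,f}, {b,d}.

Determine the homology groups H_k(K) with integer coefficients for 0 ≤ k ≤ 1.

H_0 = Z^2,  H_1 = Z.

Take the total order a < b < c < d < e < f < g < h on the vertex set. Then K (dimension 1) consists of the simplices:

  0-simplices (8): a, b, c, d, e, f, g, h
  1-simplices (7): af, bd, bh, ce, df, dg, fh

Hence C_0 ≅ Z^8, C_1 ≅ Z^7.

The boundary map ∂_1: C_1 → C_0 is given by ∂[p,q] = [q] − [p]. For instance
  ∂dg = g − d.
The resulting 8×7 matrix has rank 6, and its Smith normal form has invariant factors (1,1,1,1,1,1).

Now H_k = ker ∂_k / im ∂_{k+1}, so:

  H_0: rank C_0 − rank ∂_1 = 8 − 6 = 2, and the invariant factors of ∂_1 are all 1, so H_0 ≅ Z^2.
  H_1: rank ker ∂_1 − rank ∂_2 = (7 − 6) − 0 = 1, and there is no ∂_2, so H_1 ≅ Z.

As a check, the Euler characteristic is 8 − 7 = 1, which agrees with 2 − 1 = 1.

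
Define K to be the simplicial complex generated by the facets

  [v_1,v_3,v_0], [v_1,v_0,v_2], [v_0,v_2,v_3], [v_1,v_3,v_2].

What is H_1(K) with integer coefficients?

H_1 ≅ 0.

Fix the vertex order v_0 < v_1 < v_2 < v_3 and write every simplex with vertices in increasing order. Then dim K = 2 and the simplices of K are:

  0-simplices (4): [v_0], [v_1], [v_2], [v_3]
  1-simplices (6): [v_0,v_1], [v_0,v_2], [v_0,v_3], [v_1,v_2], [v_1,v_3], [v_2,v_3]
  2-simplices (4): [v_0,v_1,v_2], [v_0,v_1,v_3], [v_0,v_2,v_3], [v_1,v_2,v_3]

giving chain groups C_0 ≅ Z^4, C_1 ≅ Z^6, C_2 ≅ Z^4.

The boundary map ∂_1: C_1 → C_0 maps an edge to its endpoints' difference, ∂[p,q] = q − p. For instance
  ∂[v_1,v_3] = [v_3] − [v_1].
As a 4×6 matrix over Z this has rank 3, with invariant factors (1,1,1).

The boundary map ∂_2: C_2 → C_1 maps a triangle to the signed sum of its edges. For instance
  ∂[v_0,v_2,v_3] = [v_2,v_3] − [v_0,v_3] + [v_0,v_2],
  ∂[v_0,v_1,v_3] = [v_1,v_3] − [v_0,v_3] + [v_0,v_1].
The 6×4 boundary matrix has rank 3 and Smith normal form diag(1,1,1).

Reading off H_k = ker ∂_k / im ∂_{k+1}:

  H_1: rank ker ∂_1 − rank ∂_2 = (6 − 3) − 3 = 0, and the invariant factors of ∂_2 are all 1, so H_1 ≅ 0.

(K is a triangulation of the 2-sphere S^2.)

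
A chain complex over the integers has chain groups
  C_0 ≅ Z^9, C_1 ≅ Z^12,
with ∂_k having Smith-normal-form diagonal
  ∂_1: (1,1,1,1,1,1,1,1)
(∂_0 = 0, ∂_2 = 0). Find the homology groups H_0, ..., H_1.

H_0: b_0 = 9 − 0 − 8 = 1; torsion from ∂_1 factors > 1: none. So H_0 = Z.
H_1: b_1 = 12 − 8 − 0 = 4; torsion from ∂_2 factors > 1: none. So H_1 = Z^4.

H_0 = Z,  H_1 = Z^4.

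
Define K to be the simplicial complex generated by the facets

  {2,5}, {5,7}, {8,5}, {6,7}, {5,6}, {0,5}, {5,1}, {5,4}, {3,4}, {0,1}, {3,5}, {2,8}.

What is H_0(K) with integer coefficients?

H_0 = Z.

Fix the vertex order 0 < 1 < 2 < 3 < 4 < 5 < 6 < 7 < 8 and write every simplex with vertices in increasing order. Then dim K = 1 and the simplices of K are:

  0-simplices (9): [0], [1], [2], [3], [4], [5], [6], [7], [8]
  1-simplices (12): [0,1], [0,5], [1,5], [2,5], [2,8], [3,4], [3,5], [4,5], [5,6], [5,7], [5,8], [6,7]

so the chain groups are C_0 ≅ Z^9, C_1 ≅ Z^12.

∂_1: C_1 → C_0 sends each edge [p,q] (with p < q) to q − p. For instance
  ∂[3,5] = [5] − [3].
The resulting 9×12 matrix has rank 8, and its Smith normal form has invariant factors (1,1,1,1,1,1,1,1).

Now H_k = ker ∂_k / im ∂_{k+1}, so:

  H_0: rank C_0 − rank ∂_1 = 9 − 8 = 1, and the invariant factors of ∂_1 are all 1, so H_0 ≅ Z.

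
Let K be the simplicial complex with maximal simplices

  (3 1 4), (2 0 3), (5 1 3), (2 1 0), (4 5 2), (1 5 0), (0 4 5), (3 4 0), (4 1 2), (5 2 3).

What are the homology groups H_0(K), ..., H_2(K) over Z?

K has 6 vertices, 15 edges, 10 triangles.
rank ∂_0 = 0, rank ∂_1 = 5 ⇒ b_0 = 6 − 0 − 5 = 1; all invariant factors of ∂_1 are 1 so no torsion. So H_0 = Z.
rank ∂_1 = 5, rank ∂_2 = 10 ⇒ b_1 = 15 − 5 − 10 = 0; ∂_2 has invariant factor(s) [2] giving torsion. So H_1 = Z/2.
rank ∂_2 = 10, rank ∂_3 = 0 ⇒ b_2 = 10 − 10 − 0 = 0. So H_2 = 0.

H_0 = Z,  H_1 = Z/2,  H_2 = 0.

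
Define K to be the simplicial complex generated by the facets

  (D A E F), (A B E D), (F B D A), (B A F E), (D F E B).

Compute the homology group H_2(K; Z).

Order the vertices as A < B < D < E < F. Listing each simplex with vertices in this order, K has dimension 3 with simplices:

  0-simplices (5): A, B, D, E, F
  1-simplices (10): AB, AD, AE, AF, BD, BE, BF, DE, DF, EF
  2-simplices (10): ABD, ABE, ABF, ADE, ADF, AEF, BDE, BDF, BEF, DEF
  3-simplices (5): ABDE, ABDF, ABEF, ADEF, BDEF

so the chain groups are C_0 ≅ Z^5, C_1 ≅ Z^10, C_2 ≅ Z^10, C_3 ≅ Z^5.

Boundary ∂_1: C_1 → C_0 maps an edge to its endpoints' difference, ∂[p,q] = q − p. For instance
  ∂EF = F − E.
The 5×10 boundary matrix has rank 4 and Smith normal form diag(1,1,1,1).

∂_2: C_2 → C_1 acts by ∂[p,q,r] = [q,r] − [p,r] + [p,q]. For instance
  ∂ABE = BE − AE + AB,
  ∂ABD = BD − AD + AB.
The 10×10 boundary matrix has rank 6 and Smith normal form diag(1,1,1,1,1,1).

The boundary map ∂_3: C_3 → C_2 sends each 3-simplex σ to the alternating sum Σ_i (−1)^i (σ with its i-th vertex removed). For instance
  ∂ADEF = DEF − AEF + ADF − ADE,
  ∂ABDE = BDE − ADE + ABE − ABD.
As a 10×5 matrix over Z this has rank 4, with invariant factors (1,1,1,1).

Reading off H_k = ker ∂_k / im ∂_{k+1}:

  H_2: rank ker ∂_2 − rank ∂_3 = (10 − 6) − 4 = 0, and the invariant factors of ∂_3 are all 1, so H_2 ≅ 0.

H_2 ≅ 0.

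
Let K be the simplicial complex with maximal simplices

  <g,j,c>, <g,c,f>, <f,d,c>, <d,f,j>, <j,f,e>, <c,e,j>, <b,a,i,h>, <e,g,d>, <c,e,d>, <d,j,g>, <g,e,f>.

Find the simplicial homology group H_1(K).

H_1 = Z/2.

We work with the vertex ordering a < b < c < d < e < f < g < h < i < j. The simplices of K, each written with vertices in increasing order, are:

  0-simplices (10): a, b, c, d, e, f, g, h, i, j
  1-simplices (21): ab, ah, ai, bh, bi, cd, ce, cf, cg, cj, de, df, dg, dj, ef, eg, ej, fg, fj, gj, hi
  2-simplices (14): abh, abi, ahi, bhi, cde, cdf, cej, cfg, cgj, deg, dfj, dgj, efg, efj
  3-simplices (1): abhi

giving chain groups C_0 ≅ Z^10, C_1 ≅ Z^21, C_2 ≅ Z^14, C_3 ≅ Z^1.

∂_1: C_1 → C_0 sends each edge [p,q] (with p < q) to q − p. For instance
  ∂cd = d − c.
The 10×21 boundary matrix has rank 8 and Smith normal form diag(1,1,1,1,1,1,1,1).

Boundary ∂_2: C_2 → C_1 sends each 2-simplex [p,q,r] to [q,r] − [p,r] + [p,q]. For instance
  ∂cfg = fg − cg + cf,
  ∂cde = de − ce + cd.
The resulting 21×14 matrix has rank 13, and its Smith normal form has invariant factors (1,1,1,1,1,1,1,1,1,1,1,1,2).

Boundary ∂_3: C_3 → C_2 sends each 3-simplex σ to the alternating sum Σ_i (−1)^i (σ with its i-th vertex removed). For instance
  ∂abhi = bhi − ahi + abi − abh.
The resulting 14×1 matrix has rank 1, and its Smith normal form has invariant factors (1).

Computing H_k = (kernel of ∂_k) / (image of ∂_{k+1}):

  H_1: rank ker ∂_1 − rank ∂_2 = (21 − 8) − 13 = 0, and ∂_2 has invariant factor 2 > 1, so H_1 = Z/2.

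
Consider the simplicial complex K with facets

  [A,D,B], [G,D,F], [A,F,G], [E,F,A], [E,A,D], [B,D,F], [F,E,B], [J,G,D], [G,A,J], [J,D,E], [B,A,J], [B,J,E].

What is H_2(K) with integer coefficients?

We work with the vertex ordering A < B < D < E < F < G < J. The simplices of K, each written with vertices in increasing order, are:

  0-simplices (7): A, B, D, E, F, G, J
  1-simplices (18): AB, AD, AE, AF, AG, AJ, BD, BE, BF, BJ, DE, DF, DG, DJ, EF, EJ, FG, GJ
  2-simplices (12): ABD, ABJ, ADE, AEF, AFG, AGJ, BDF, BEF, BEJ, DEJ, DFG, DGJ

giving chain groups C_0 ≅ Z^7, C_1 ≅ Z^18, C_2 ≅ Z^12.

Boundary ∂_1: C_1 → C_0 sends each edge [p,q] (with p < q) to q − p. For instance
  ∂BF = F − B.
The 7×18 boundary matrix has rank 6 and Smith normal form diag(1,1,1,1,1,1).

∂_2: C_2 → C_1 maps a triangle to the signed sum of its edges. For instance
  ∂DGJ = GJ − DJ + DG,
  ∂AEF = EF − AF + AE.
The resulting 18×12 matrix has rank 12, and its Smith normal form has invariant factors (1,1,1,1,1,1,1,1,1,1,1,2).

Reading off H_k = ker ∂_k / im ∂_{k+1}:

  H_2: rank ker ∂_2 − rank ∂_3 = (12 − 12) − 0 = 0, and there is no ∂_3, so H_2 ≅ 0.

H_2 ≅ 0.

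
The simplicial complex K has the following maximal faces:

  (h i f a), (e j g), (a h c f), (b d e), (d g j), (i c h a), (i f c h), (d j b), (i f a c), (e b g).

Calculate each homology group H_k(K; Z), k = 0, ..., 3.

Take the total order a < b < c < d < e < f < g < h < i < j on the vertex set. Then K (dimension 3) consists of the simplices:

  0-simplices (10): a, b, c, d, e, f, g, h, i, j
  1-simplices (20): ac, af, ah, ai, bd, be, bg, bj, cf, ch, ci, de, dg, dj, eg, ej, fh, fi, gj, hi
  2-simplices (15): acf, ach, aci, afh, afi, ahi, bde, bdj, beg, cfh, cfi, chi, dgj, egj, fhi
  3-simplices (5): acfh, acfi, achi, afhi, cfhi

giving chain groups C_0 ≅ Z^10, C_1 ≅ Z^20, C_2 ≅ Z^15, C_3 ≅ Z^5.

Boundary ∂_1: C_1 → C_0 is given by ∂[p,q] = [q] − [p].
As a 10×20 matrix over Z this has rank 8, with invariant factors (1,1,1,1,1,1,1,1).

∂_2: C_2 → C_1 maps a triangle to the signed sum of its edges. For instance
  ∂afi = fi − ai + af,
  ∂chi = hi − ci + ch.
As a 20×15 matrix over Z this has rank 11, with invariant factors (1,1,1,1,1,1,1,1,1,1,1).

Boundary ∂_3: C_3 → C_2 sends each 3-simplex σ to the alternating sum Σ_i (−1)^i (σ with its i-th vertex removed). For instance
  ∂acfh = cfh − afh + ach − acf,
  ∂cfhi = fhi − chi + cfi − cfh.
This gives a 15×5 integer matrix of rank 4; reducing to Smith normal form yields diagonal entries (1,1,1,1).

From H_k ≅ ker(∂_k) / im(∂_{k+1}) we obtain:

  H_0: rank C_0 − rank ∂_1 = 10 − 8 = 2, and the invariant factors of ∂_1 are all 1, so H_0 = Z^2.
  H_1: rank ker ∂_1 − rank ∂_2 = (20 − 8) − 11 = 1, and the invariant factors of ∂_2 are all 1, so H_1 = Z.
  H_2: rank ker ∂_2 − rank ∂_3 = (15 − 11) − 4 = 0, and the invariant factors of ∂_3 are all 1, so H_2 = 0.
  H_3: rank ker ∂_3 − rank ∂_4 = (5 − 4) − 0 = 1, and there is no ∂_4, so H_3 = Z.

H_0 = Z^2,  H_1 = Z,  H_2 = 0,  H_3 = Z.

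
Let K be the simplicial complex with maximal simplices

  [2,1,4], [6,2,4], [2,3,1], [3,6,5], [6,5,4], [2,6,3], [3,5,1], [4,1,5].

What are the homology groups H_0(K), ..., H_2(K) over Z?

H_0 = Z,  H_1 = 0,  H_2 = Z.

Fix the vertex order 1 < 2 < 3 < 4 < 5 < 6 and write every simplex with vertices in increasing order. Then dim K = 2 and the simplices of K are:

  0-simplices (6): [1], [2], [3], [4], [5], [6]
  1-simplices (12): [1,2], [1,3], [1,4], [1,5], [2,3], [2,4], [2,6], [3,5], [3,6], [4,5], [4,6], [5,6]
  2-simplices (8): [1,2,3], [1,2,4], [1,3,5], [1,4,5], [2,3,6], [2,4,6], [3,5,6], [4,5,6]

Hence C_0 ≅ Z^6, C_1 ≅ Z^12, C_2 ≅ Z^8.

∂_1: C_1 → C_0 is given by ∂[p,q] = [q] − [p].
This gives a 6×12 integer matrix of rank 5; reducing to Smith normal form yields diagonal entries (1,1,1,1,1).

Boundary ∂_2: C_2 → C_1 sends each 2-simplex [p,q,r] to [q,r] − [p,r] + [p,q]. For instance
  ∂[2,4,6] = [4,6] − [2,6] + [2,4],
  ∂[2,3,6] = [3,6] − [2,6] + [2,3].
This gives a 12×8 integer matrix of rank 7; reducing to Smith normal form yields diagonal entries (1,1,1,1,1,1,1).

From H_k ≅ ker(∂_k) / im(∂_{k+1}) we obtain:

  H_0: rank C_0 − rank ∂_1 = 6 − 5 = 1, and the invariant factors of ∂_1 are all 1, so H_0 = Z.
  H_1: rank ker ∂_1 − rank ∂_2 = (12 − 5) − 7 = 0, and the invariant factors of ∂_2 are all 1, so H_1 = 0.
  H_2: rank ker ∂_2 − rank ∂_3 = (8 − 7) − 0 = 1, and there is no ∂_3, so H_2 = Z.

As a check, the Euler characteristic is 6 − 12 + 8 = 2, which agrees with 1 − 0 + 1 = 2.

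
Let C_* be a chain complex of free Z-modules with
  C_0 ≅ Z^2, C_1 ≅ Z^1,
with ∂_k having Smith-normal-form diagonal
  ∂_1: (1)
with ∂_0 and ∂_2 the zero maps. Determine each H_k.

H_0: b_0 = 2 − 0 − 1 = 1; torsion from ∂_1 factors > 1: none. So H_0 = Z.
H_1: b_1 = 1 − 1 − 0 = 0; torsion from ∂_2 factors > 1: none. So H_1 = 0.

H_0 = Z,  H_1 = 0.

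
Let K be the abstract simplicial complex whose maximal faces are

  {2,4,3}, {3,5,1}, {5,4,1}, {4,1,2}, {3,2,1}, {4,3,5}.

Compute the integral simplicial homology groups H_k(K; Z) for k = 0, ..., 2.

H_0 = Z,  H_1 = 0,  H_2 = Z.

Order the vertices as 1 < 2 < 3 < 4 < 5. Listing each simplex with vertices in this order, K has dimension 2 with simplices:

  0-simplices (5): [1], [2], [3], [4], [5]
  1-simplices (9): [1,2], [1,3], [1,4], [1,5], [2,3], [2,4], [3,4], [3,5], [4,5]
  2-simplices (6): [1,2,3], [1,2,4], [1,3,5], [1,4,5], [2,3,4], [3,4,5]

so the chain groups are C_0 ≅ Z^5, C_1 ≅ Z^9, C_2 ≅ Z^6.

The boundary map ∂_1: C_1 → C_0 sends each edge [p,q] (with p < q) to q − p.
As a 5×9 matrix over Z this has rank 4, with invariant factors (1,1,1,1).

The boundary map ∂_2: C_2 → C_1 maps a triangle to the signed sum of its edges. For instance
  ∂[3,4,5] = [4,5] − [3,5] + [3,4],
  ∂[1,3,5] = [3,5] − [1,5] + [1,3].
The 9×6 boundary matrix has rank 5 and Smith normal form diag(1,1,1,1,1).

Computing H_k = (kernel of ∂_k) / (image of ∂_{k+1}):

  H_0: rank C_0 − rank ∂_1 = 5 − 4 = 1, and the invariant factors of ∂_1 are all 1, so H_0 ≅ Z.
  H_1: rank ker ∂_1 − rank ∂_2 = (9 − 4) − 5 = 0, and the invariant factors of ∂_2 are all 1, so H_1 ≅ 0.
  H_2: rank ker ∂_2 − rank ∂_3 = (6 − 5) − 0 = 1, and there is no ∂_3, so H_2 ≅ Z.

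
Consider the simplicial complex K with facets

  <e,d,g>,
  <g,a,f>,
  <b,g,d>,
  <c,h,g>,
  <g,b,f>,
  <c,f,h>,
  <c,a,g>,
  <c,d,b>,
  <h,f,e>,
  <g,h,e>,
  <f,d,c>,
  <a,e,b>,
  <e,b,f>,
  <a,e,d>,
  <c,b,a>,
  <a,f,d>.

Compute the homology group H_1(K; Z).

H_1 = Z^2.

K has 8 vertices, 24 edges, 16 triangles.
rank ∂_1 = 7, rank ∂_2 = 15 ⇒ b_1 = 24 − 7 − 15 = 2; all invariant factors of ∂_2 are 1 so no torsion. So H_1 = Z^2.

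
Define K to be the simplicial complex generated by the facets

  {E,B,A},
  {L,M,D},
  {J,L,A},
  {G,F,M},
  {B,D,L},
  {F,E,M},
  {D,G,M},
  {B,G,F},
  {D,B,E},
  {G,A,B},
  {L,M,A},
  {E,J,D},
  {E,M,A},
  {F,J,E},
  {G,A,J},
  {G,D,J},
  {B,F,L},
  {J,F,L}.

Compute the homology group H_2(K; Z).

H_2 ≅ Z.

Take the total order A < B < D < E < F < G < J < L < M on the vertex set. Then K (dimension 2) consists of the simplices:

  0-simplices (9): A, B, D, E, F, G, J, L, M
  1-simplices (27): AB, AE, AG, AJ, AL, AM, BD, BE, BF, BG, BL, DE, DG, DJ, DL, DM, EF, EJ, EM, FG, FJ, FL, FM, GJ, GM, JL, LM
  2-simplices (18): ABE, ABG, AEM, AGJ, AJL, ALM, BDE, BDL, BFG, BFL, DEJ, DGJ, DGM, DLM, EFJ, EFM, FGM, FJL

Hence C_0 ≅ Z^9, C_1 ≅ Z^27, C_2 ≅ Z^18.

∂_1: C_1 → C_0 sends each edge [p,q] (with p < q) to q − p. For instance
  ∂FJ = J − F.
The 9×27 boundary matrix has rank 8 and Smith normal form diag(1,1,1,1,1,1,1,1).

The boundary map ∂_2: C_2 → C_1 sends each 2-simplex [p,q,r] to [q,r] − [p,r] + [p,q]. For instance
  ∂AGJ = GJ − AJ + AG,
  ∂BFL = FL − BL + BF.
This gives a 27×18 integer matrix of rank 17; reducing to Smith normal form yields diagonal entries (1,1,1,1,1,1,1,1,1,1,1,1,1,1,1,1,1).

From H_k ≅ ker(∂_k) / im(∂_{k+1}) we obtain:

  H_2: rank ker ∂_2 − rank ∂_3 = (18 − 17) − 0 = 1, and there is no ∂_3, so H_2 ≅ Z.

(K is a triangulation of the torus T^2.)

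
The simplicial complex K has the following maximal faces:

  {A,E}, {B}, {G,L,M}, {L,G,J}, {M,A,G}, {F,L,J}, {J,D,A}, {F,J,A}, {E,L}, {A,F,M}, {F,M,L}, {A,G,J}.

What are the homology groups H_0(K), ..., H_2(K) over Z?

Fix the vertex order A < B < D < E < F < G < J < L < M and write every simplex with vertices in increasing order. Then dim K = 2 and the simplices of K are:

  0-simplices (9): A, B, D, E, F, G, J, L, M
  1-simplices (16): AD, AE, AF, AG, AJ, AM, DJ, EL, FJ, FL, FM, GJ, GL, GM, JL, LM
  2-simplices (9): ADJ, AFJ, AFM, AGJ, AGM, FJL, FLM, GJL, GLM

Hence C_0 ≅ Z^9, C_1 ≅ Z^16, C_2 ≅ Z^9.

Boundary ∂_1: C_1 → C_0 is given by ∂[p,q] = [q] − [p]. For instance
  ∂FM = M − F.
As a 9×16 matrix over Z this has rank 7, with invariant factors (1,1,1,1,1,1,1).

Boundary ∂_2: C_2 → C_1 acts by ∂[p,q,r] = [q,r] − [p,r] + [p,q]. For instance
  ∂AFM = FM − AM + AF,
  ∂AGJ = GJ − AJ + AG.
This gives a 16×9 integer matrix of rank 8; reducing to Smith normal form yields diagonal entries (1,1,1,1,1,1,1,1).

From H_k ≅ ker(∂_k) / im(∂_{k+1}) we obtain:

  H_0: rank C_0 − rank ∂_1 = 9 − 7 = 2, and the invariant factors of ∂_1 are all 1, so H_0 ≅ Z^2.
  H_1: rank ker ∂_1 − rank ∂_2 = (16 − 7) − 8 = 1, and the invariant factors of ∂_2 are all 1, so H_1 ≅ Z.
  H_2: rank ker ∂_2 − rank ∂_3 = (9 − 8) − 0 = 1, and there is no ∂_3, so H_2 ≅ Z.

As a check, the Euler characteristic is 9 − 16 + 9 = 2, which agrees with 2 − 1 + 1 = 2.

H_0 = Z^2,  H_1 = Z,  H_2 = Z.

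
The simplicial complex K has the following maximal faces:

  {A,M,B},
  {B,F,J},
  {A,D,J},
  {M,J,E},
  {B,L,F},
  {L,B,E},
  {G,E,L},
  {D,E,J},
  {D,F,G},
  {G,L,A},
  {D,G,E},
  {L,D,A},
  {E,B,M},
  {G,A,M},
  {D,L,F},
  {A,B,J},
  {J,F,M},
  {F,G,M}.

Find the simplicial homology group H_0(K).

Take the total order A < B < D < E < F < G < J < L < M on the vertex set. Then K (dimension 2) consists of the simplices:

  0-simplices (9): A, B, D, E, F, G, J, L, M
  1-simplices (27): AB, AD, AG, AJ, AL, AM, BE, BF, BJ, BL, BM, DE, DF, DG, DJ, DL, EG, EJ, EL, EM, FG, FJ, FL, FM, GL, GM, JM
  2-simplices (18): ABJ, ABM, ADJ, ADL, AGL, AGM, BEL, BEM, BFJ, BFL, DEG, DEJ, DFG, DFL, EGL, EJM, FGM, FJM

Hence C_0 ≅ Z^9, C_1 ≅ Z^27, C_2 ≅ Z^18.

The boundary map ∂_1: C_1 → C_0 sends each edge [p,q] (with p < q) to q − p. For instance
  ∂FJ = J − F.
The 9×27 boundary matrix has rank 8 and Smith normal form diag(1,1,1,1,1,1,1,1).

Boundary ∂_2: C_2 → C_1 acts by ∂[p,q,r] = [q,r] − [p,r] + [p,q]. For instance
  ∂FGM = GM − FM + FG,
  ∂DEG = EG − DG + DE.
The resulting 27×18 matrix has rank 18, and its Smith normal form has invariant factors (1,1,1,1,1,1,1,1,1,1,1,1,1,1,1,1,1,2).

Computing H_k = (kernel of ∂_k) / (image of ∂_{k+1}):

  H_0: rank C_0 − rank ∂_1 = 9 − 8 = 1, and the invariant factors of ∂_1 are all 1, so H_0 ≅ Z.

H_0 ≅ Z.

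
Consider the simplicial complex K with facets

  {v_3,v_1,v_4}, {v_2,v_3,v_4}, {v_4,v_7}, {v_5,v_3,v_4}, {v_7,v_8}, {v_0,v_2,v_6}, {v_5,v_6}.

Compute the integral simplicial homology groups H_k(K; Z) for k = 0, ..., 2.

H_0 = Z,  H_1 = Z,  H_2 = 0.

Fix the vertex order v_0 < v_1 < v_2 < v_3 < v_4 < v_5 < v_6 < v_7 < v_8 and write every simplex with vertices in increasing order. Then dim K = 2 and the simplices of K are:

  0-simplices (9): [v_0], [v_1], [v_2], [v_3], [v_4], [v_5], [v_6], [v_7], [v_8]
  1-simplices (13): [v_0,v_2], [v_0,v_6], [v_1,v_3], [v_1,v_4], [v_2,v_3], [v_2,v_4], [v_2,v_6], [v_3,v_4], [v_3,v_5], [v_4,v_5], [v_4,v_7], [v_5,v_6], [v_7,v_8]
  2-simplices (4): [v_0,v_2,v_6], [v_1,v_3,v_4], [v_2,v_3,v_4], [v_3,v_4,v_5]

so the chain groups are C_0 ≅ Z^9, C_1 ≅ Z^13, C_2 ≅ Z^4.

Boundary ∂_1: C_1 → C_0 is given by ∂[p,q] = [q] − [p]. For instance
  ∂[v_2,v_3] = [v_3] − [v_2].
This gives a 9×13 integer matrix of rank 8; reducing to Smith normal form yields diagonal entries (1,1,1,1,1,1,1,1).

Boundary ∂_2: C_2 → C_1 acts by ∂[p,q,r] = [q,r] − [p,r] + [p,q]. For instance
  ∂[v_1,v_3,v_4] = [v_3,v_4] − [v_1,v_4] + [v_1,v_3],
  ∂[v_3,v_4,v_5] = [v_4,v_5] − [v_3,v_5] + [v_3,v_4].
The resulting 13×4 matrix has rank 4, and its Smith normal form has invariant factors (1,1,1,1).

Now H_k = ker ∂_k / im ∂_{k+1}, so:

  H_0: rank C_0 − rank ∂_1 = 9 − 8 = 1, and the invariant factors of ∂_1 are all 1, so H_0 = Z.
  H_1: rank ker ∂_1 − rank ∂_2 = (13 − 8) − 4 = 1, and the invariant factors of ∂_2 are all 1, so H_1 = Z.
  H_2: rank ker ∂_2 − rank ∂_3 = (4 − 4) − 0 = 0, and there is no ∂_3, so H_2 = 0.

As a check, the Euler characteristic is 9 − 13 + 4 = 0, which agrees with 1 − 1 + 0 = 0.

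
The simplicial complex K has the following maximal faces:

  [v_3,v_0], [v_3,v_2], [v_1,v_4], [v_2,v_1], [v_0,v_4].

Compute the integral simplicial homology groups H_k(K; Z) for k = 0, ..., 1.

H_0 ≅ Z,  H_1 ≅ Z.

We work with the vertex ordering v_0 < v_1 < v_2 < v_3 < v_4. The simplices of K, each written with vertices in increasing order, are:

  0-simplices (5): [v_0], [v_1], [v_2], [v_3], [v_4]
  1-simplices (5): [v_0,v_3], [v_0,v_4], [v_1,v_2], [v_1,v_4], [v_2,v_3]

so the chain groups are C_0 ≅ Z^5, C_1 ≅ Z^5.

∂_1: C_1 → C_0 is given by ∂[p,q] = [q] − [p].
As a 5×5 matrix over Z this has rank 4, with invariant factors (1,1,1,1).

Reading off H_k = ker ∂_k / im ∂_{k+1}:

  H_0: rank C_0 − rank ∂_1 = 5 − 4 = 1, and the invariant factors of ∂_1 are all 1, so H_0 ≅ Z.
  H_1: rank ker ∂_1 − rank ∂_2 = (5 − 4) − 0 = 1, and there is no ∂_2, so H_1 ≅ Z.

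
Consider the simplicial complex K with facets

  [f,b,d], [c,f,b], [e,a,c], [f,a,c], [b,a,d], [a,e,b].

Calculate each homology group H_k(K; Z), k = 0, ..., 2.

H_0 ≅ Z,  H_1 ≅ Z,  H_2 = 0.

K has 6 vertices, 12 edges, 6 triangles.
rank ∂_0 = 0, rank ∂_1 = 5 ⇒ b_0 = 6 − 0 − 5 = 1; all invariant factors of ∂_1 are 1 so no torsion. So H_0 ≅ Z.
rank ∂_1 = 5, rank ∂_2 = 6 ⇒ b_1 = 12 − 5 − 6 = 1; all invariant factors of ∂_2 are 1 so no torsion. So H_1 ≅ Z.
rank ∂_2 = 6, rank ∂_3 = 0 ⇒ b_2 = 6 − 6 − 0 = 0. So H_2 ≅ 0.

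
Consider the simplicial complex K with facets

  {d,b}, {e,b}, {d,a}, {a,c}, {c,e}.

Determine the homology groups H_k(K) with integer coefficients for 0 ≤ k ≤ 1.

H_0 = Z,  H_1 = Z.

Take the total order a < b < c < d < e on the vertex set. Then K (dimension 1) consists of the simplices:

  0-simplices (5): a, b, c, d, e
  1-simplices (5): ac, ad, bd, be, ce

giving chain groups C_0 ≅ Z^5, C_1 ≅ Z^5.

Boundary ∂_1: C_1 → C_0 sends each edge [p,q] (with p < q) to q − p. For instance
  ∂ad = d − a.
The resulting 5×5 matrix has rank 4, and its Smith normal form has invariant factors (1,1,1,1).

Reading off H_k = ker ∂_k / im ∂_{k+1}:

  H_0: rank C_0 − rank ∂_1 = 5 − 4 = 1, and the invariant factors of ∂_1 are all 1, so H_0 = Z.
  H_1: rank ker ∂_1 − rank ∂_2 = (5 − 4) − 0 = 1, and there is no ∂_2, so H_1 = Z.

As a check, the Euler characteristic is 5 − 5 = 0, which agrees with 1 − 1 = 0.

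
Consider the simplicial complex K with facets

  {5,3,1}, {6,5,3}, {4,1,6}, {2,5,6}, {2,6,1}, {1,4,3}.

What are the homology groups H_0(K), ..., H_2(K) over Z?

Fix the vertex order 1 < 2 < 3 < 4 < 5 < 6 and write every simplex with vertices in increasing order. Then dim K = 2 and the simplices of K are:

  0-simplices (6): [1], [2], [3], [4], [5], [6]
  1-simplices (12): [1,2], [1,3], [1,4], [1,5], [1,6], [2,5], [2,6], [3,4], [3,5], [3,6], [4,6], [5,6]
  2-simplices (6): [1,2,6], [1,3,4], [1,3,5], [1,4,6], [2,5,6], [3,5,6]

so the chain groups are C_0 ≅ Z^6, C_1 ≅ Z^12, C_2 ≅ Z^6.

The boundary map ∂_1: C_1 → C_0 sends each edge [p,q] (with p < q) to q − p. For instance
  ∂[1,4] = [4] − [1].
The 6×12 boundary matrix has rank 5 and Smith normal form diag(1,1,1,1,1).

∂_2: C_2 → C_1 maps a triangle to the signed sum of its edges. For instance
  ∂[1,2,6] = [2,6] − [1,6] + [1,2],
  ∂[1,3,5] = [3,5] − [1,5] + [1,3].
As a 12×6 matrix over Z this has rank 6, with invariant factors (1,1,1,1,1,1).

From H_k ≅ ker(∂_k) / im(∂_{k+1}) we obtain:

  H_0: rank C_0 − rank ∂_1 = 6 − 5 = 1, and the invariant factors of ∂_1 are all 1, so H_0 ≅ Z.
  H_1: rank ker ∂_1 − rank ∂_2 = (12 − 5) − 6 = 1, and the invariant factors of ∂_2 are all 1, so H_1 ≅ Z.
  H_2: rank ker ∂_2 − rank ∂_3 = (6 − 6) − 0 = 0, and there is no ∂_3, so H_2 ≅ 0.

As a check, the Euler characteristic is 6 − 12 + 6 = 0, which agrees with 1 − 1 + 0 = 0.

H_0 = Z,  H_1 = Z,  H_2 = 0.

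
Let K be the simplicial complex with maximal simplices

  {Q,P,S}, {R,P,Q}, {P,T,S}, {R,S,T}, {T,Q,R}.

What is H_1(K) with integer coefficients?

We work with the vertex ordering P < Q < R < S < T. The simplices of K, each written with vertices in increasing order, are:

  0-simplices (5): P, Q, R, S, T
  1-simplices (10): PQ, PR, PS, PT, QR, QS, QT, RS, RT, ST
  2-simplices (5): PQR, PQS, PST, QRT, RST

giving chain groups C_0 ≅ Z^5, C_1 ≅ Z^10, C_2 ≅ Z^5.

Boundary ∂_1: C_1 → C_0 is given by ∂[p,q] = [q] − [p]. For instance
  ∂RS = S − R.
As a 5×10 matrix over Z this has rank 4, with invariant factors (1,1,1,1).

The boundary map ∂_2: C_2 → C_1 sends each 2-simplex [p,q,r] to [q,r] − [p,r] + [p,q]. For instance
  ∂PQS = QS − PS + PQ,
  ∂RST = ST − RT + RS.
This gives a 10×5 integer matrix of rank 5; reducing to Smith normal form yields diagonal entries (1,1,1,1,1).

Reading off H_k = ker ∂_k / im ∂_{k+1}:

  H_1: rank ker ∂_1 − rank ∂_2 = (10 − 4) − 5 = 1, and the invariant factors of ∂_2 are all 1, so H_1 ≅ Z.

H_1 = Z.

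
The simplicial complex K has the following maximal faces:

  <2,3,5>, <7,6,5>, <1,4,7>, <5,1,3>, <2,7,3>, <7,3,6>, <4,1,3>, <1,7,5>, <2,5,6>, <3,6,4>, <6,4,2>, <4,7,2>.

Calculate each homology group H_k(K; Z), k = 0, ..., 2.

H_0 = Z,  H_1 = Z_2,  H_2 = 0.

We work with the vertex ordering 1 < 2 < 3 < 4 < 5 < 6 < 7. The simplices of K, each written with vertices in increasing order, are:

  0-simplices (7): [1], [2], [3], [4], [5], [6], [7]
  1-simplices (18): [1,3], [1,4], [1,5], [1,7], [2,3], [2,4], [2,5], [2,6], [2,7], [3,4], [3,5], [3,6], [3,7], [4,6], [4,7], [5,6], [5,7], [6,7]
  2-simplices (12): [1,3,4], [1,3,5], [1,4,7], [1,5,7], [2,3,5], [2,3,7], [2,4,6], [2,4,7], [2,5,6], [3,4,6], [3,6,7], [5,6,7]

so the chain groups are C_0 ≅ Z^7, C_1 ≅ Z^18, C_2 ≅ Z^12.

∂_1: C_1 → C_0 maps an edge to its endpoints' difference, ∂[p,q] = q − p. For instance
  ∂[2,5] = [5] − [2].
The resulting 7×18 matrix has rank 6, and its Smith normal form has invariant factors (1,1,1,1,1,1).

Boundary ∂_2: C_2 → C_1 maps a triangle to the signed sum of its edges. For instance
  ∂[2,4,6] = [4,6] − [2,6] + [2,4],
  ∂[1,3,5] = [3,5] − [1,5] + [1,3].
This gives a 18×12 integer matrix of rank 12; reducing to Smith normal form yields diagonal entries (1,1,1,1,1,1,1,1,1,1,1,2).

From H_k ≅ ker(∂_k) / im(∂_{k+1}) we obtain:

  H_0: rank C_0 − rank ∂_1 = 7 − 6 = 1, and the invariant factors of ∂_1 are all 1, so H_0 = Z.
  H_1: rank ker ∂_1 − rank ∂_2 = (18 − 6) − 12 = 0, and ∂_2 has invariant factor 2 > 1, so H_1 = Z_2.
  H_2: rank ker ∂_2 − rank ∂_3 = (12 − 12) − 0 = 0, and there is no ∂_3, so H_2 = 0.

As a check, the Euler characteristic is 7 − 18 + 12 = 1, which agrees with 1 − 0 + 0 = 1.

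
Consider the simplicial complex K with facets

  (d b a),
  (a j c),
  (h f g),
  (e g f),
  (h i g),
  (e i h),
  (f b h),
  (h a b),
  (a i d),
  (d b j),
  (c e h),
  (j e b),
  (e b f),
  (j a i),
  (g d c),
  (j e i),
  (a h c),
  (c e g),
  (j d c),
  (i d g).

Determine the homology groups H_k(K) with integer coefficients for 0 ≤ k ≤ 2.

Order the vertices as a < b < c < d < e < f < g < h < i < j. Listing each simplex with vertices in this order, K has dimension 2 with simplices:

  0-simplices (10): a, b, c, d, e, f, g, h, i, j
  1-simplices (30): ab, ac, ad, ah, ai, aj, bd, be, bf, bh, bj, cd, ce, cg, ch, cj, dg, di, dj, ef, eg, eh, ei, ej, fg, fh, gh, gi, hi, ij
  2-simplices (20): abd, abh, ach, acj, adi, aij, bdj, bef, bej, bfh, cdg, cdj, ceg, ceh, dgi, efg, ehi, eij, fgh, ghi

Hence C_0 ≅ Z^10, C_1 ≅ Z^30, C_2 ≅ Z^20.

∂_1: C_1 → C_0 sends each edge [p,q] (with p < q) to q − p. For instance
  ∂ac = c − a.
The 10×30 boundary matrix has rank 9 and Smith normal form diag(1,1,1,1,1,1,1,1,1).

∂_2: C_2 → C_1 sends each 2-simplex [p,q,r] to [q,r] − [p,r] + [p,q]. For instance
  ∂aij = ij − aj + ai,
  ∂fgh = gh − fh + fg.
As a 30×20 matrix over Z this has rank 20, with invariant factors (1,1,1,1,1,1,1,1,1,1,1,1,1,1,1,1,1,1,1,2).

Computing H_k = (kernel of ∂_k) / (image of ∂_{k+1}):

  H_0: rank C_0 − rank ∂_1 = 10 − 9 = 1, and the invariant factors of ∂_1 are all 1, so H_0 ≅ Z.
  H_1: rank ker ∂_1 − rank ∂_2 = (30 − 9) − 20 = 1, and ∂_2 has invariant factor 2 > 1, so H_1 ≅ Z ⊕ Z/2.
  H_2: rank ker ∂_2 − rank ∂_3 = (20 − 20) − 0 = 0, and there is no ∂_3, so H_2 ≅ 0.

As a check, the Euler characteristic is 10 − 30 + 20 = 0, which agrees with 1 − 1 + 0 = 0.

H_0 = Z,  H_1 = Z ⊕ Z/2,  H_2 = 0.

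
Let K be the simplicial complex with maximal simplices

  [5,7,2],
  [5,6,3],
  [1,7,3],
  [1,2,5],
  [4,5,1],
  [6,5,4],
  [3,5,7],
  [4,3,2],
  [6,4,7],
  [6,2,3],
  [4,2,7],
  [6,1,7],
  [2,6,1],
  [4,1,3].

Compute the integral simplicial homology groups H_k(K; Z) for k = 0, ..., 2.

We work with the vertex ordering 1 < 2 < 3 < 4 < 5 < 6 < 7. The simplices of K, each written with vertices in increasing order, are:

  0-simplices (7): [1], [2], [3], [4], [5], [6], [7]
  1-simplices (21): [1,2], [1,3], [1,4], [1,5], [1,6], [1,7], [2,3], [2,4], [2,5], [2,6], [2,7], [3,4], [3,5], [3,6], [3,7], [4,5], [4,6], [4,7], [5,6], [5,7], [6,7]
  2-simplices (14): [1,2,5], [1,2,6], [1,3,4], [1,3,7], [1,4,5], [1,6,7], [2,3,4], [2,3,6], [2,4,7], [2,5,7], [3,5,6], [3,5,7], [4,5,6], [4,6,7]

so the chain groups are C_0 ≅ Z^7, C_1 ≅ Z^21, C_2 ≅ Z^14.

∂_1: C_1 → C_0 sends each edge [p,q] (with p < q) to q − p. For instance
  ∂[2,4] = [4] − [2].
This gives a 7×21 integer matrix of rank 6; reducing to Smith normal form yields diagonal entries (1,1,1,1,1,1).

The boundary map ∂_2: C_2 → C_1 maps a triangle to the signed sum of its edges. For instance
  ∂[2,4,7] = [4,7] − [2,7] + [2,4],
  ∂[1,2,5] = [2,5] − [1,5] + [1,2].
This gives a 21×14 integer matrix of rank 13; reducing to Smith normal form yields diagonal entries (1,1,1,1,1,1,1,1,1,1,1,1,1).

Computing H_k = (kernel of ∂_k) / (image of ∂_{k+1}):

  H_0: rank C_0 − rank ∂_1 = 7 − 6 = 1, and the invariant factors of ∂_1 are all 1, so H_0 ≅ Z.
  H_1: rank ker ∂_1 − rank ∂_2 = (21 − 6) − 13 = 2, and the invariant factors of ∂_2 are all 1, so H_1 ≅ Z^2.
  H_2: rank ker ∂_2 − rank ∂_3 = (14 − 13) − 0 = 1, and there is no ∂_3, so H_2 ≅ Z.

H_0 = Z,  H_1 = Z^2,  H_2 = Z.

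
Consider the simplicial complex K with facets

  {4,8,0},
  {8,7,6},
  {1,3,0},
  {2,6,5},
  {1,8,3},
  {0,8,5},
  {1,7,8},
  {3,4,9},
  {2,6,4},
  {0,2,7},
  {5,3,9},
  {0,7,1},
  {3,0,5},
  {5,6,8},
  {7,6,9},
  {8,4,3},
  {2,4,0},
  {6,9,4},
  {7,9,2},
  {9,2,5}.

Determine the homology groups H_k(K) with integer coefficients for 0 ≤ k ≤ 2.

Order the vertices as 0 < 1 < 2 < 3 < 4 < 5 < 6 < 7 < 8 < 9. Listing each simplex with vertices in this order, K has dimension 2 with simplices:

  0-simplices (10): [0], [1], [2], [3], [4], [5], [6], [7], [8], [9]
  1-simplices (30): (30 of them)
  2-simplices (20): (20 of them)

giving chain groups C_0 ≅ Z^10, C_1 ≅ Z^30, C_2 ≅ Z^20.

The boundary map ∂_1: C_1 → C_0 sends each edge [p,q] (with p < q) to q − p. For instance
  ∂[1,7] = [7] − [1].
The 10×30 boundary matrix has rank 9 and Smith normal form diag(1,1,1,1,1,1,1,1,1).

Boundary ∂_2: C_2 → C_1 maps a triangle to the signed sum of its edges. For instance
  ∂[1,7,8] = [7,8] − [1,8] + [1,7],
  ∂[3,4,9] = [4,9] − [3,9] + [3,4].
As a 30×20 matrix over Z this has rank 20, with invariant factors (1,1,1,1,1,1,1,1,1,1,1,1,1,1,1,1,1,1,1,2).

Computing H_k = (kernel of ∂_k) / (image of ∂_{k+1}):

  H_0: rank C_0 − rank ∂_1 = 10 − 9 = 1, and the invariant factors of ∂_1 are all 1, so H_0 = Z.
  H_1: rank ker ∂_1 − rank ∂_2 = (30 − 9) − 20 = 1, and ∂_2 has invariant factor 2 > 1, so H_1 = Z × Z/2.
  H_2: rank ker ∂_2 − rank ∂_3 = (20 − 20) − 0 = 0, and there is no ∂_3, so H_2 = 0.

H_0 = Z,  H_1 = Z × Z/2,  H_2 = 0.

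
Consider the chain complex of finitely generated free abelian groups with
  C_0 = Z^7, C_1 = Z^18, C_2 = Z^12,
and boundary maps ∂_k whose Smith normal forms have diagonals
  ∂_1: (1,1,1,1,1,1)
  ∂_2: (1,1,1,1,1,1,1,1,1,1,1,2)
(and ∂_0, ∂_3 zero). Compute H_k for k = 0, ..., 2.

H_0 ≅ Z,  H_1 ≅ Z/2Z,  H_2 = 0.

H_0: b_0 = 7 − 0 − 6 = 1; torsion from ∂_1 factors > 1: none. So H_0 ≅ Z.
H_1: b_1 = 18 − 6 − 12 = 0; torsion from ∂_2 factors > 1: [2]. So H_1 ≅ Z/2Z.
H_2: b_2 = 12 − 12 − 0 = 0; torsion from ∂_3 factors > 1: none. So H_2 ≅ 0.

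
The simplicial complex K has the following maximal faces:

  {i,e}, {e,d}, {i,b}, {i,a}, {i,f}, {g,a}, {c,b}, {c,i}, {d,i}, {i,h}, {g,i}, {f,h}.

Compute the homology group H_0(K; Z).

H_0 ≅ Z.

Order the vertices as a < b < c < d < e < f < g < h < i. Listing each simplex with vertices in this order, K has dimension 1 with simplices:

  0-simplices (9): a, b, c, d, e, f, g, h, i
  1-simplices (12): ag, ai, bc, bi, ci, de, di, ei, fh, fi, gi, hi

giving chain groups C_0 ≅ Z^9, C_1 ≅ Z^12.

The boundary map ∂_1: C_1 → C_0 maps an edge to its endpoints' difference, ∂[p,q] = q − p. For instance
  ∂ci = i − c.
As a 9×12 matrix over Z this has rank 8, with invariant factors (1,1,1,1,1,1,1,1).

Now H_k = ker ∂_k / im ∂_{k+1}, so:

  H_0: rank C_0 − rank ∂_1 = 9 − 8 = 1, and the invariant factors of ∂_1 are all 1, so H_0 ≅ Z.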